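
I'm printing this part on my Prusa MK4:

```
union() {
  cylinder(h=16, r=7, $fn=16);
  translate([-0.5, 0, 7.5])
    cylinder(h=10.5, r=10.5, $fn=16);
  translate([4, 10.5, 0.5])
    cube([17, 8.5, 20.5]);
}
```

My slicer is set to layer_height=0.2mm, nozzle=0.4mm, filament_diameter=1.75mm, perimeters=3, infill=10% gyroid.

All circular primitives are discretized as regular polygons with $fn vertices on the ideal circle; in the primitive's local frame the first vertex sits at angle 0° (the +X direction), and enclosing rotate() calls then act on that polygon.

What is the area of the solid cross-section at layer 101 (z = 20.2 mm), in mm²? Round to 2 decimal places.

144.50 mm²

At z = 20.2 mm: the cylinder is absent (z outside [0, 16]); the cylinder at (-0.5, 0) is not intersected at this z (z outside [7.5, 18]); the cube at (4, 10.5) (footprint 17×8.5) is included at this height (area 144.50 mm²); Taking the union: only the 17×8.5 cube at (4, 10.5) is present, so the union is just that shape — area = 144.50 mm². Overall, the cross-section is a single solid region. Net area = 144.50 mm².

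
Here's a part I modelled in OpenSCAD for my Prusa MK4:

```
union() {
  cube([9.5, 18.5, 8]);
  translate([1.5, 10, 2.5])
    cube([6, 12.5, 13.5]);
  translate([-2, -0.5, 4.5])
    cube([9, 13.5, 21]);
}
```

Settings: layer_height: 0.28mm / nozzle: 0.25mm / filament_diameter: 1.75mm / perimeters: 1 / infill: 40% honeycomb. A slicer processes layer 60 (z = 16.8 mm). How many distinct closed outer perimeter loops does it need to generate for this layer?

At z = 16.8 mm: the cube does not reach this height (z outside [0, 8]); the cube at (1.5, 10) is absent (z outside [2.5, 16]); the 9×13.5 cube at (-2, -0.5) contributes its full rectangle; Merging all regions: only the 9×13.5 cube at (-2, -0.5) is present, so the union is just that shape — 1 connected region. The result has 1 disconnected region.

1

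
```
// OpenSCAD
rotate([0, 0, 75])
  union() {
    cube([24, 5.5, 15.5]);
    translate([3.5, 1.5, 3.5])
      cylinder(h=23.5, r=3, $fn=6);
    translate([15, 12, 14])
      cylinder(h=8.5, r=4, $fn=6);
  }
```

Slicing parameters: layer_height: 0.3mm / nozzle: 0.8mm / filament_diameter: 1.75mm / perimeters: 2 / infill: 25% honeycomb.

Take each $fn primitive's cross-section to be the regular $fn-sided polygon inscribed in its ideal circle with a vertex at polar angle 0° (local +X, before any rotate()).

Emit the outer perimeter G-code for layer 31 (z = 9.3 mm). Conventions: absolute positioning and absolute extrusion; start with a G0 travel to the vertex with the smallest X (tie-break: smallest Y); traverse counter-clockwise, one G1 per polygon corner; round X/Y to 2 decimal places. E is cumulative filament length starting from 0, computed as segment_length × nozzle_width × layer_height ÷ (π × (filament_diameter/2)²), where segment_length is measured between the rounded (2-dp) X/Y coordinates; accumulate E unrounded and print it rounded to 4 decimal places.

At z = 9.3 mm: the 24×5.5 cube contributes its full rectangle; the r=3 cylinder at (3.5, 1.5) gives a regular 6-gon of circumradius 3 (constant along its height); the cylinder at (15, 12) is not intersected at this z (z outside [14, 22.5]); Merging all regions: the regions partially overlap (shared area 19.39 mm²), so overlapping operands fuse into one piece — 1 connected region; (rotated 75° about Z; rotation is an isometry so areas/perimeters/island counts are preserved). The outline is a single polygon with 8 vertices. Extrusion per mm of travel: 0.8 × 0.3 / (π × 0.875²) = 0.099780. Accumulating E over each segment gives final E = 6.0134.

G0 X-5.31 Y1.42 Z9.30
G1 X0.00 Y0.00 E0.5485
G1 X0.35 Y1.32 E0.6847
G1 X1.58 Y1.65 E0.8118
G1 X2.35 Y4.55 E1.1112
G1 X1.46 Y5.44 E1.2368
G1 X6.21 Y23.18 E3.0692
G1 X0.90 Y24.61 E3.6179
G1 X-5.31 Y1.42 E6.0134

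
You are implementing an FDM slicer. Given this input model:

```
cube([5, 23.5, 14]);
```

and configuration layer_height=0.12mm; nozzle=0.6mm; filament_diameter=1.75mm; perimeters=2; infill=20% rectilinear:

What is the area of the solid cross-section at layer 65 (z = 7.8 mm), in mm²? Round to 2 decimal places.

At z = 7.8 mm: the cube is present — its section is the full 5×23.5 rectangle (area 117.50 mm²). Overall, the cross-section is a single solid region. Net area = 117.50 mm².

117.50 mm²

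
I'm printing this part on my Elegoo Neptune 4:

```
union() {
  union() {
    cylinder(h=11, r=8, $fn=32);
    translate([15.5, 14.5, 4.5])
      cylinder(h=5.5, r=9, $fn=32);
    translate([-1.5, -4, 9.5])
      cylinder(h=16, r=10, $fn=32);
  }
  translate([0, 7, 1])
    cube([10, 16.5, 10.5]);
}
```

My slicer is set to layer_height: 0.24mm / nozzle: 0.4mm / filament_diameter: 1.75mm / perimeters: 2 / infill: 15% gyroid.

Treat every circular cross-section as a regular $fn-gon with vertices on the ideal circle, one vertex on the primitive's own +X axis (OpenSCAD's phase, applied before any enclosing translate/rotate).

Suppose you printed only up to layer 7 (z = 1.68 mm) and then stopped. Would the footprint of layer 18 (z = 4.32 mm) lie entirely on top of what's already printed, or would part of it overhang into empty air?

Compare the two slices. At z = 1.68: the r=8 cylinder contributes a regular 32-gon of circumradius 8 (area = (32/2)·8.000²·sin(360°/32) = 199.77 mm²); the cylinder at (15.5, 14.5) is absent (z outside [4.5, 10]); the cylinder at (-1.5, -4) is not intersected at this z (z outside [9.5, 25.5]); Merging all regions: only the r=8 cylinder is present, so the union is just that shape — area = 199.77 mm²; the cube at (0, 7) (footprint 10×16.5) is included at this height (area 165.00 mm²); Combining (union): the regions partially overlap — summed areas 364.77 mm² minus the doubly-counted overlap 2.51 mm² gives 362.26 mm² — area = 362.26 mm². At z = 4.32: the cylinder: section is a regular 32-gon, circumradius r=8 (area = (32/2)·8.000²·sin(360°/32) = 199.77 mm²); the cylinder at (15.5, 14.5) does not reach this height (z outside [4.5, 10]); the cylinder at (-1.5, -4) is not intersected at this z (z outside [9.5, 25.5]); Merging all regions: only the r=8 cylinder is present, so the union is just that shape — area = 199.77 mm²; the cube at (0, 7) is present — its section is the full 10×16.5 rectangle (area 165.00 mm²); Combining (union): the regions partially overlap — summed areas 364.77 mm² minus the doubly-counted overlap 2.51 mm² gives 362.26 mm² — area = 362.26 mm². Checking containment: the cross-section at z = 4.32 is a subset of the cross-section at z = 1.68.

entirely on top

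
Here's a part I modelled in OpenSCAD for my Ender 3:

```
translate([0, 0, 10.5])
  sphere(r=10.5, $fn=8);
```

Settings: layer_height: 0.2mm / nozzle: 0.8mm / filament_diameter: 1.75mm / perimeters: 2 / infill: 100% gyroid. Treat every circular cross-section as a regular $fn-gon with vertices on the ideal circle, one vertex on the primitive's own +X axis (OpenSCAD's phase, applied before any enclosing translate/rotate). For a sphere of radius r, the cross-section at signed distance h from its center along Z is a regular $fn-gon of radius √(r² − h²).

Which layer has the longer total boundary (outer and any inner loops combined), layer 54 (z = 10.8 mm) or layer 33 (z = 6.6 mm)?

layer 54 (z = 10.8 mm)

Layer 54 (z = 10.8): the r=10.5 sphere contributes a regular 8-gon of circumradius √(10.5²−0.3²) = 10.496 (perimeter = 2·8·10.496·sin(180°/8) = 64.26 mm). So its perimeter = 64.26 mm. Layer 33 (z = 6.6): the sphere: section is a regular 8-gon, circumradius = √(r²−h²) = √(10.5²−3.9²) = 9.749 (perimeter = 2·8·9.749·sin(180°/8) = 59.69 mm). So its perimeter = 59.69 mm. Layer 54 is larger (64.26 vs 59.69 mm).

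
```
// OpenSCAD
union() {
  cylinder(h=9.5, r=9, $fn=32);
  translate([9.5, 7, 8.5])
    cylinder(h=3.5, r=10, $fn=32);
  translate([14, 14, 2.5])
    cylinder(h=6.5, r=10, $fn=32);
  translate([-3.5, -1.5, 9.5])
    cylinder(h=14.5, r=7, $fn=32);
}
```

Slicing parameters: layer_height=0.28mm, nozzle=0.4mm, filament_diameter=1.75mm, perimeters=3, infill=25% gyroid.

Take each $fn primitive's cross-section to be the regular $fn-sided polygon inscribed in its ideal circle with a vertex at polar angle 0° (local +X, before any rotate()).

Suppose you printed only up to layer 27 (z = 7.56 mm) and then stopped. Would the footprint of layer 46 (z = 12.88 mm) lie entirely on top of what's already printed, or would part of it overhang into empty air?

Compare the two slices. At z = 7.56: the cylinder: section is a regular 32-gon, circumradius r=9 (area = (32/2)·9.000²·sin(360°/32) = 252.84 mm²); the cylinder at (9.5, 7) is not intersected at this z (z outside [8.5, 12]); the r=10 cylinder at (14, 14) contributes a regular 32-gon of circumradius 10 (area = (32/2)·10.000²·sin(360°/32) = 312.14 mm²); the cylinder at (-3.5, -1.5) is not intersected at this z (z outside [9.5, 24]); Merging all regions: the 2 present regions are separate (no shared area or edge), so areas and boundary lengths simply add and each stays a separate island — area = 564.98 mm². At z = 12.88: the cylinder is absent (z outside [0, 9.5]); the cylinder at (9.5, 7) does not reach this height (z outside [8.5, 12]); the cylinder at (14, 14) does not reach this height (z outside [2.5, 9]); the cylinder at (-3.5, -1.5): section is a regular 32-gon, circumradius r=7 (area = (32/2)·7.000²·sin(360°/32) = 152.95 mm²); Combining (union): only the r=7 cylinder at (-3.5, -1.5) is present, so the union is just that shape — area = 152.95 mm². Checking containment: at z = 12.88 the cross-section extends beyond the z = 7.56 cross-section by about 18.95 mm².

part overhangs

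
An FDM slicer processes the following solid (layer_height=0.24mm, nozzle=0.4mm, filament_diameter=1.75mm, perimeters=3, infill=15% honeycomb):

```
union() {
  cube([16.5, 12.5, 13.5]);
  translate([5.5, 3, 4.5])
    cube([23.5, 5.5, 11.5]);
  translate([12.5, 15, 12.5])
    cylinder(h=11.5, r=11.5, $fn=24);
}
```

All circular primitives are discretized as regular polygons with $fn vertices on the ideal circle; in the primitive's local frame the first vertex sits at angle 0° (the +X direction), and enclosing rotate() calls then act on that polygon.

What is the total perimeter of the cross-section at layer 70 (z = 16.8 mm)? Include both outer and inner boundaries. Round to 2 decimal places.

At z = 16.8 mm: the cube is absent (z outside [0, 13.5]); the cube at (5.5, 3) does not reach this height (z outside [4.5, 16]); the r=11.5 cylinder at (12.5, 15) contributes a regular 24-gon of circumradius 11.5 (perimeter = 2·24·11.500·sin(180°/24) = 72.05 mm); Merging all regions: only the r=11.5 cylinder at (12.5, 15) is present, so the union is just that shape — boundary = 72.05 mm. Overall, the cross-section is a single solid region. Total boundary length (outer) = 72.05 mm.

72.05 mm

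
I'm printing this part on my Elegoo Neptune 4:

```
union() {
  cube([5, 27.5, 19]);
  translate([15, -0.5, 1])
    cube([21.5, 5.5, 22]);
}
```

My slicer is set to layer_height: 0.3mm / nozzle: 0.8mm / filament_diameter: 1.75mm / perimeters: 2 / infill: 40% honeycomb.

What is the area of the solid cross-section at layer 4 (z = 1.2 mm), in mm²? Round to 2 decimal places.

At z = 1.2 mm: the cube is present — its section is the full 5×27.5 rectangle (area 137.50 mm²); the 21.5×5.5 cube at (15, -0.5) contributes its full rectangle (area 118.25 mm²); Taking the union: the 2 present regions are separate (no shared area or edge), so areas and boundary lengths simply add and each stays a separate island — area = 255.75 mm². Overall, the cross-section has 2 separate islands. Net area = 255.75 mm².

255.75 mm²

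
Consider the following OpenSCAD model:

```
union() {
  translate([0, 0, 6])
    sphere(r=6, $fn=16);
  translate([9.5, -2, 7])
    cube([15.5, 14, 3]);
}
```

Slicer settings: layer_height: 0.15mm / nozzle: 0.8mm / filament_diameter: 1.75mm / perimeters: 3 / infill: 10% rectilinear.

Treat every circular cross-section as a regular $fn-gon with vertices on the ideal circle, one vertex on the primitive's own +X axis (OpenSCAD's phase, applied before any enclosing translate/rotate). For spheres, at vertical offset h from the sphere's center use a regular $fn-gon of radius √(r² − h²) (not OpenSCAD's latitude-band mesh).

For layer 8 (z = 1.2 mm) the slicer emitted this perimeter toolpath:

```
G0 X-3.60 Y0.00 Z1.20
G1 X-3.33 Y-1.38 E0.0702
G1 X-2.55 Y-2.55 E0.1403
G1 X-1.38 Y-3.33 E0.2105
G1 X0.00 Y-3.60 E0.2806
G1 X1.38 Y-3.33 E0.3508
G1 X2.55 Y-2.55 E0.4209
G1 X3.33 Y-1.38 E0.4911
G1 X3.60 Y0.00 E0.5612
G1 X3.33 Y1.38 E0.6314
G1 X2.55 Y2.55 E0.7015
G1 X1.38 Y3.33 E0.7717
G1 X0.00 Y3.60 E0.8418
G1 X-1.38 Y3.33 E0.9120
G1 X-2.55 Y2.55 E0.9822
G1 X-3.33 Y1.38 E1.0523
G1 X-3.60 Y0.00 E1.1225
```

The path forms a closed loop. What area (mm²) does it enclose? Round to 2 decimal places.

Apply the shoelace formula to the sequence of (X, Y) vertices; enclosed area = 39.76 mm².

39.76 mm²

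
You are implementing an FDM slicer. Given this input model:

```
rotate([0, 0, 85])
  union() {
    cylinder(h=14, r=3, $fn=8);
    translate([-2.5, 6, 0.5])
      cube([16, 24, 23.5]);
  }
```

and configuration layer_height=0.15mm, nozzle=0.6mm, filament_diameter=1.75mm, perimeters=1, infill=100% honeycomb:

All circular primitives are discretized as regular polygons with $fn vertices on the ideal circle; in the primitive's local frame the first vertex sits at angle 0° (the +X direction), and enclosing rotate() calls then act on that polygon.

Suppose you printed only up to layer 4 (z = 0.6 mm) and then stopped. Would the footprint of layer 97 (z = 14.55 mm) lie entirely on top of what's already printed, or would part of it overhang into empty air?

entirely on top

Compare the two slices. At z = 0.6: the cylinder: section is a regular 8-gon, circumradius r=3 (area = (8/2)·3.000²·sin(360°/8) = 25.46 mm²); the cube at (-2.5, 6) is present — its section is the full 16×24 rectangle (area 384.00 mm²); Combining (union): the 2 present regions are separate (no shared area or edge), so areas and boundary lengths simply add and each stays a separate island — area = 409.46 mm²; (rotated 85° about Z; rotation is an isometry so areas/perimeters/island counts are preserved). At z = 14.55: the cylinder does not reach this height (z outside [0, 14]); the cube at (-2.5, 6) is present — its section is the full 16×24 rectangle (area 384.00 mm²); Combining (union): only the 16×24 cube at (-2.5, 6) is present, so the union is just that shape — area = 384.00 mm²; (whole slice rotated 85° about Z — lengths, areas and connectivity unchanged). Checking containment: the cross-section at z = 14.55 is a subset of the cross-section at z = 0.6.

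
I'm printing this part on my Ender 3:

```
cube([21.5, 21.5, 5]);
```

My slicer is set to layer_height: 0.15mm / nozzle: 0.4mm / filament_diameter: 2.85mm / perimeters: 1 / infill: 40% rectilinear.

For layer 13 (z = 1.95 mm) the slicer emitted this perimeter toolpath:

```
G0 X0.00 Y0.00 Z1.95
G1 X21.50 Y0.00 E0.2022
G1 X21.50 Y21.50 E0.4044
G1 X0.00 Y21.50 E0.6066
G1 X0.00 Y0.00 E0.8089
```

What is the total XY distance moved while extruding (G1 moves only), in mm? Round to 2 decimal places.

Sum the Euclidean lengths of each G1 segment: total = 86.00 mm.

86.00 mm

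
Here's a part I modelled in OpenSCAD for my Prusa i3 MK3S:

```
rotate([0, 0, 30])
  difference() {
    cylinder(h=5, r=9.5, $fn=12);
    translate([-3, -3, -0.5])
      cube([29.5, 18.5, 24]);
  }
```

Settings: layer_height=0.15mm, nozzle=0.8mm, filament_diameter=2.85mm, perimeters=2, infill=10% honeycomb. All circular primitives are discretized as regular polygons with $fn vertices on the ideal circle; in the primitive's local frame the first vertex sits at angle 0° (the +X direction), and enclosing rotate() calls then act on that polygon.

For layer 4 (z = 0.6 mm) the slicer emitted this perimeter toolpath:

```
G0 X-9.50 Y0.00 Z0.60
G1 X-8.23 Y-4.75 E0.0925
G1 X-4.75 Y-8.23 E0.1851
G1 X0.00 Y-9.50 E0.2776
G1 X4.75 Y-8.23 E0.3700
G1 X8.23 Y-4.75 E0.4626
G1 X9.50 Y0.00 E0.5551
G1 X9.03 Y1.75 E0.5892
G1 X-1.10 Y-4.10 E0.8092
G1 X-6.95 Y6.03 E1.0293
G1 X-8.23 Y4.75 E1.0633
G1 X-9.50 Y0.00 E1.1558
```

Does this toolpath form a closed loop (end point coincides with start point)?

Start point (G0): (-9.50, 0.00). End point (last G1): the path returns to the start — closed.

yes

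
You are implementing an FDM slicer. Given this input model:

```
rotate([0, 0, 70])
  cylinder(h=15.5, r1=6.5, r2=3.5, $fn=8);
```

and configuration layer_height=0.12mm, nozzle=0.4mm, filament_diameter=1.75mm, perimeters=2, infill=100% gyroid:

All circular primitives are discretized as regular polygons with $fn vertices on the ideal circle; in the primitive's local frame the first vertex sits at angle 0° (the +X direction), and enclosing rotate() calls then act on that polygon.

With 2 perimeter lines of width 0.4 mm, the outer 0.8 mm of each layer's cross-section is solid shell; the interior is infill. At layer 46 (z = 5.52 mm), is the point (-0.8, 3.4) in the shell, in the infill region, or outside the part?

infill

At z = 5.52 mm: the cone contributes a regular 8-gon of circumradius 5.432 (interpolated between r1=6.5 and r2=3.5 at t=0.356); (whole slice rotated 70° about Z — lengths, areas and connectivity unchanged). Overall, the cross-section is a single solid region. Undo the 70° rotation: the query point maps to (2.921, 1.915) in the un-rotated model frame. The nearest boundary edge runs (5.43, 0.00)→(3.84, 3.84); distance from the point to it = 1.59 mm. The point is inside the cross-section and 1.59 mm from the nearest boundary — more than the 0.8 mm shell width (2 × 0.4), so it's in the infill interior.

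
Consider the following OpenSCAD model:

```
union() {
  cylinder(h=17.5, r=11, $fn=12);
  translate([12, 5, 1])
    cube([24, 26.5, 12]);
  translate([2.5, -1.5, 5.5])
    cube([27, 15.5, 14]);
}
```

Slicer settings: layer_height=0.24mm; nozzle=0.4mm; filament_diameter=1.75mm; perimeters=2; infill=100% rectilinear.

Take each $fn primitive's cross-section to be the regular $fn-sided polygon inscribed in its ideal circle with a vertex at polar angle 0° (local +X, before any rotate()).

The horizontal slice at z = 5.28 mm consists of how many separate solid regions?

At z = 5.28 mm: the r=11 cylinder contributes a regular 12-gon of circumradius 11; the cube at (12, 5) is present — its section is the full 24×26.5 rectangle; the cube at (2.5, -1.5) is not intersected at this z (z outside [5.5, 19.5]); Combining (union): the 2 present regions are separate (no shared area or edge), so areas and boundary lengths simply add and each stays a separate island — 2 connected regions. The result has 2 disconnected regions.

2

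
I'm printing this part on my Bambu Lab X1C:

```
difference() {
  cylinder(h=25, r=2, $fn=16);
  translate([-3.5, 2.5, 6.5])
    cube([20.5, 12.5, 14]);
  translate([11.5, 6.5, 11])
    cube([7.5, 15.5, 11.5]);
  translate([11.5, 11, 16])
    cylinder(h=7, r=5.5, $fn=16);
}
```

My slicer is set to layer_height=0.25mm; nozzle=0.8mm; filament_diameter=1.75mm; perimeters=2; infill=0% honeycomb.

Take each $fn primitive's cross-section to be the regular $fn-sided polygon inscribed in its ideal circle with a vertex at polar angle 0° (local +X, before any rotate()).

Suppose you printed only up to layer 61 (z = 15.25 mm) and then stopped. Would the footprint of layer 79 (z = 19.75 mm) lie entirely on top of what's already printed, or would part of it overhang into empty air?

Compare the two slices. At z = 15.25: the r=2 cylinder gives a regular 16-gon of circumradius 2 (constant along its height) (area = (16/2)·2.000²·sin(360°/16) = 12.25 mm²); the cube at (-3.5, 2.5) is present — its section is the full 20.5×12.5 rectangle (area 256.25 mm²); the 7.5×15.5 cube at (11.5, 6.5) contributes its full rectangle (area 116.25 mm²); the cylinder at (11.5, 11) is absent (z outside [16, 23]); Subtracting the remaining from the first: starting from the r=2 cylinder (12.25 mm²), the 20.5×12.5 cube at (-3.5, 2.5) misses the remaining region (no effect); the 7.5×15.5 cube at (11.5, 6.5) misses the remaining region (no effect) — area = 12.25 mm². At z = 19.75: the cylinder: section is a regular 16-gon, circumradius r=2 (area = (16/2)·2.000²·sin(360°/16) = 12.25 mm²); the cube at (-3.5, 2.5) is present — its section is the full 20.5×12.5 rectangle (area 256.25 mm²); the cube at (11.5, 6.5) (footprint 7.5×15.5) is included at this height (area 116.25 mm²); the cylinder at (11.5, 11): section is a regular 16-gon, circumradius r=5.5 (area = (16/2)·5.500²·sin(360°/16) = 92.61 mm²); Taking the first minus the rest: starting from the r=2 cylinder (12.25 mm²), the 20.5×12.5 cube at (-3.5, 2.5) misses the remaining region (no effect); the 7.5×15.5 cube at (11.5, 6.5) misses the remaining region (no effect); the r=5.5 cylinder at (11.5, 11) misses the remaining region (no effect) — area = 12.25 mm². Checking containment: the cross-section at z = 19.75 is a subset of the cross-section at z = 15.25.

entirely on top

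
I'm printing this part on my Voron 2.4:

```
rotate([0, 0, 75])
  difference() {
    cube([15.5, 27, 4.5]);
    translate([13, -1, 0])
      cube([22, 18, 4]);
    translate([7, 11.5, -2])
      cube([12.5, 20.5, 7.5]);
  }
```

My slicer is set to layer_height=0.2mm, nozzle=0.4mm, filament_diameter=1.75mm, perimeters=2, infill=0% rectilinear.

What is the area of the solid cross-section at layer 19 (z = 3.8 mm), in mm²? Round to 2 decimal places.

258.00 mm²

At z = 3.8 mm: the cube is present — its section is the full 15.5×27 rectangle (area 418.50 mm²); the cube at (13, -1) (footprint 22×18) is included at this height (area 396.00 mm²); the 12.5×20.5 cube at (7, 11.5) contributes its full rectangle (area 256.25 mm²); After the difference (first − rest): starting from the 15.5×27 cube (418.50 mm²), the 22×18 cube at (13, -1) partially overlaps it — only the 42.50 mm² overlap (of its 396.00 mm²) is removed, clipping the outline; the 12.5×20.5 cube at (7, 11.5) partially overlaps it — only the 118.00 mm² overlap (of its 256.25 mm²) is removed, clipping the outline — area = 258.00 mm²; (rotated 75° about Z; rotation is an isometry so areas/perimeters/island counts are preserved). Overall, the cross-section is a single solid region. Net area = 258.00 mm².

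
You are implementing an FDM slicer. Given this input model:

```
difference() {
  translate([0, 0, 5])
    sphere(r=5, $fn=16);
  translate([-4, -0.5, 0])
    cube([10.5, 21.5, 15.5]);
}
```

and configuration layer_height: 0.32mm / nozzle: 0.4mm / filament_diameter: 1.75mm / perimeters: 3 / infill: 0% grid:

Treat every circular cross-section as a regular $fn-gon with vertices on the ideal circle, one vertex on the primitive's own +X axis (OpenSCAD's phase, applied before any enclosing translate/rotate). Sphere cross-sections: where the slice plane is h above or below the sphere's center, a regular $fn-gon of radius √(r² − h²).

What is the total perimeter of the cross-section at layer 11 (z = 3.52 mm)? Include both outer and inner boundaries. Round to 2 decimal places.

28.63 mm

At z = 3.52 mm: the r=5 sphere contributes a regular 16-gon of circumradius √(5²−1.48²) = 4.776 (perimeter = 2·16·4.776·sin(180°/16) = 29.82 mm); the cube at (-4, -0.5) is present — its section is the full 10.5×21.5 rectangle (perimeter 64.00 mm); After the difference (first − rest): starting from the r=5 sphere, the 10.5×21.5 cube at (-4, -0.5) partially overlaps it — only the 38.07 mm² overlap (of its 225.75 mm²) is removed, clipping the outline — boundary = 28.63 mm. Overall, the cross-section is a single solid region. Total boundary length (outer) = 28.63 mm.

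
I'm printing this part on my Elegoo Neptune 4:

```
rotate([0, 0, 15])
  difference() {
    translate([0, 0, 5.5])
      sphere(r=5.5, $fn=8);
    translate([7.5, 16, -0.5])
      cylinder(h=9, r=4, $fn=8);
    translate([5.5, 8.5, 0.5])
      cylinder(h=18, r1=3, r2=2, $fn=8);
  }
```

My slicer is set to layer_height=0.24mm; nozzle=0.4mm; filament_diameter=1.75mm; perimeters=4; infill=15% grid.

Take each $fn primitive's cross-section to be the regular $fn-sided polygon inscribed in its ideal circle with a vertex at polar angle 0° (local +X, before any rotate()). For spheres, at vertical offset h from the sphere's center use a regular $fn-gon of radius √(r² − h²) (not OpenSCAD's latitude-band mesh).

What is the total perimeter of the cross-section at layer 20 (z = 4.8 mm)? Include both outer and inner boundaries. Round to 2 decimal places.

33.40 mm

At z = 4.8 mm: the r=5.5 sphere slices to a regular 8-gon of circumradius 5.455 (√(r²−h²) with h=0.7 from center) (perimeter = 2·8·5.455·sin(180°/8) = 33.40 mm); the cylinder at (7.5, 16): section is a regular 8-gon, circumradius r=4 (perimeter = 2·8·4.000·sin(180°/8) = 24.49 mm); the cone at (5.5, 8.5) (r1=3→r2=2) has section circumradius 2.761 here — a regular 8-gon (perimeter = 2·8·2.761·sin(180°/8) = 16.91 mm); Subtracting the remaining from the first: starting from the r=5.5 sphere, the r=4 cylinder at (7.5, 16) misses the remaining region (no effect); the cone at (5.5, 8.5) misses the remaining region (no effect) — boundary = 33.40 mm; (whole slice rotated 15° about Z — lengths, areas and connectivity unchanged). Overall, the cross-section is a single solid region. Total boundary length (outer) = 33.40 mm.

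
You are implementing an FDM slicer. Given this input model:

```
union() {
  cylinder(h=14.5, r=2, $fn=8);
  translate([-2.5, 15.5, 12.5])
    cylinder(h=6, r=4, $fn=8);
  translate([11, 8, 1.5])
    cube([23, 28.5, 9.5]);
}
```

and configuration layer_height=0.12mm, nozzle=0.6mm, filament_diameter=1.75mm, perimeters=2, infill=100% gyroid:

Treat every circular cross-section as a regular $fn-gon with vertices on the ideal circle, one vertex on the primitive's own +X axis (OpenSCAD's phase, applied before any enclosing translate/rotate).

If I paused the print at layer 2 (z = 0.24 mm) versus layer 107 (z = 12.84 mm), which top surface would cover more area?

Layer 2 (z = 0.24): the cylinder: section is a regular 8-gon, circumradius r=2 (area = (8/2)·2.000²·sin(360°/8) = 11.31 mm²); the cylinder at (-2.5, 15.5) is not intersected at this z (z outside [12.5, 18.5]); the cube at (11, 8) is not intersected at this z (z outside [1.5, 11]); Taking the union: only the r=2 cylinder is present, so the union is just that shape — area = 11.31 mm². So its area = 11.31 mm². Layer 107 (z = 12.84): the r=2 cylinder contributes a regular 8-gon of circumradius 2 (area = (8/2)·2.000²·sin(360°/8) = 11.31 mm²); the r=4 cylinder at (-2.5, 15.5) gives a regular 8-gon of circumradius 4 (constant along its height) (area = (8/2)·4.000²·sin(360°/8) = 45.25 mm²); the cube at (11, 8) is absent (z outside [1.5, 11]); Combining (union): the 2 present regions are separate (no shared area or edge), so areas and boundary lengths simply add and each stays a separate island — area = 56.57 mm². So its area = 56.57 mm². Layer 107 is larger (56.57 vs 11.31 mm²).

layer 107 (z = 12.84 mm)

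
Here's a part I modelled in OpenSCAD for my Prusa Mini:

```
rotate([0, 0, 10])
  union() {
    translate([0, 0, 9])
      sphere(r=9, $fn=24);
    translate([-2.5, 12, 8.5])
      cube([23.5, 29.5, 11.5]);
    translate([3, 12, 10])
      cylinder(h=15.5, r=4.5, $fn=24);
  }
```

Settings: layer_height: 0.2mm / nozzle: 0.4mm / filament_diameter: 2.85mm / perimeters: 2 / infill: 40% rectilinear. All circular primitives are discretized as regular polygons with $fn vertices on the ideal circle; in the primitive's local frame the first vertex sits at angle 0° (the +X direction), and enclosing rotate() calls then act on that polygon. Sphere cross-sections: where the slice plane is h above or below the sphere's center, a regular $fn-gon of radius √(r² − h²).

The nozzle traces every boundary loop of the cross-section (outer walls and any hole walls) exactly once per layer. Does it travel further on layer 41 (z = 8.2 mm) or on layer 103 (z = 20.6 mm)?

Layer 41 (z = 8.2): the r=9 sphere contributes a regular 24-gon of circumradius √(9²−0.8²) = 8.964 (perimeter = 2·24·8.964·sin(180°/24) = 56.16 mm); the cube at (-2.5, 12) is absent (z outside [8.5, 20]); the cylinder at (3, 12) does not reach this height (z outside [10, 25.5]); Combining (union): only the r=9 sphere is present, so the union is just that shape — boundary = 56.16 mm; (rotated 10° about Z; rotation is an isometry so areas/perimeters/island counts are preserved). So its perimeter = 56.16 mm. Layer 103 (z = 20.6): the sphere does not reach this height (|z−center|=11.600 > r=9); the cube at (-2.5, 12) does not reach this height (z outside [8.5, 20]); the r=4.5 cylinder at (3, 12) contributes a regular 24-gon of circumradius 4.5 (perimeter = 2·24·4.500·sin(180°/24) = 28.19 mm); Combining (union): only the r=4.5 cylinder at (3, 12) is present, so the union is just that shape — boundary = 28.19 mm; (whole slice rotated 10° about Z — lengths, areas and connectivity unchanged). So its perimeter = 28.19 mm. Layer 41 is larger (56.16 vs 28.19 mm).

layer 41 (z = 8.2 mm)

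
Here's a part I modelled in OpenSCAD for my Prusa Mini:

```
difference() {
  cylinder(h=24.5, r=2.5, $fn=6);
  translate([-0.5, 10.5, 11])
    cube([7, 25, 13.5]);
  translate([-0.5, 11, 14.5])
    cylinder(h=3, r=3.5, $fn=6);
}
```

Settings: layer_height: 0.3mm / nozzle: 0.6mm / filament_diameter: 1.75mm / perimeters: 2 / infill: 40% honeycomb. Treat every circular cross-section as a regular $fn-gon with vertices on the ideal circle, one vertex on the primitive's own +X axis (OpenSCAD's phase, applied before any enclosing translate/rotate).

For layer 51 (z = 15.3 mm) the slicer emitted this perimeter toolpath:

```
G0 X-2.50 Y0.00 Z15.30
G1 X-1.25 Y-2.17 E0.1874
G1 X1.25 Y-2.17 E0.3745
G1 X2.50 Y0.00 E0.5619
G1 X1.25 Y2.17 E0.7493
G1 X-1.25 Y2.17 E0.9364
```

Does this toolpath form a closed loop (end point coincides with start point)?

no

Start point (G0): (-2.50, 0.00). End point (last G1): the path does not return to the start — open.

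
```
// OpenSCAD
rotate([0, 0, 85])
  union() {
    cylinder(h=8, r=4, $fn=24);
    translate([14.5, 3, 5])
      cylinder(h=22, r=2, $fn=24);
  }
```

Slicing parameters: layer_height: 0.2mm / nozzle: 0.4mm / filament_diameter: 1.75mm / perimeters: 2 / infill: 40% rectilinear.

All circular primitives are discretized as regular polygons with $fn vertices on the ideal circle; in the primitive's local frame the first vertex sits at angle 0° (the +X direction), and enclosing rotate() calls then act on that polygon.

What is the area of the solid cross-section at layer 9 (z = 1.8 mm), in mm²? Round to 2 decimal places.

At z = 1.8 mm: the cylinder: section is a regular 24-gon, circumradius r=4 (area = (24/2)·4.000²·sin(360°/24) = 49.69 mm²); the cylinder at (14.5, 3) does not reach this height (z outside [5, 27]); Merging all regions: only the r=4 cylinder is present, so the union is just that shape — area = 49.69 mm²; (rotated 85° about Z; rotation is an isometry so areas/perimeters/island counts are preserved). Overall, the cross-section is a single solid region. Net area = 49.69 mm².

49.69 mm²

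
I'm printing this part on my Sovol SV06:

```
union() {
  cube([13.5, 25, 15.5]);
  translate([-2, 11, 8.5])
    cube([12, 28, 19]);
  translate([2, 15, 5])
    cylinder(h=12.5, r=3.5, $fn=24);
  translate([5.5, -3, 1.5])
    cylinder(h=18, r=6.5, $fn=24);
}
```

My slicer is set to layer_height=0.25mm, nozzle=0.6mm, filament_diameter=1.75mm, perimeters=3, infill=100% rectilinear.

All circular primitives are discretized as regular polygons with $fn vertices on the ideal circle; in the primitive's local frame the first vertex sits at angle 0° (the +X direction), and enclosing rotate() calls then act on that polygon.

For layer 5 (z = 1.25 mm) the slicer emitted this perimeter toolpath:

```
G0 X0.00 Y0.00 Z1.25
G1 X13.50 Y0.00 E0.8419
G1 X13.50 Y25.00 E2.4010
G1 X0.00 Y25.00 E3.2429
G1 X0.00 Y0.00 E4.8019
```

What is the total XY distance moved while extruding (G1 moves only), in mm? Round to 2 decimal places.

77.00 mm

Sum the Euclidean lengths of each G1 segment: total = 77.00 mm.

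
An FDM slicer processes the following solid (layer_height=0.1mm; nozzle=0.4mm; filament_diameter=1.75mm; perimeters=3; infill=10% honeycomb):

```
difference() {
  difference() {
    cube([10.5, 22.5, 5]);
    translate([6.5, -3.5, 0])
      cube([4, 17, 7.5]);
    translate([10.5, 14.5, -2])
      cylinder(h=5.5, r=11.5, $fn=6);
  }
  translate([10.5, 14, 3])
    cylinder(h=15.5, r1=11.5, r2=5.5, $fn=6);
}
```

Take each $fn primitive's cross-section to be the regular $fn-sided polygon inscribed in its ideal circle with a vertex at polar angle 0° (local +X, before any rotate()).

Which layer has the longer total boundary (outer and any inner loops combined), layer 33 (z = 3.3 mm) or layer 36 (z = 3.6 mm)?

layer 36 (z = 3.6 mm)

Layer 33 (z = 3.3): the cube is present — its section is the full 10.5×22.5 rectangle (perimeter 66.00 mm); the cube at (6.5, -3.5) (footprint 4×17) is included at this height (perimeter 42.00 mm); the r=11.5 cylinder at (10.5, 14.5) contributes a regular 6-gon of circumradius 11.5 (perimeter = 2·6·11.500·sin(180°/6) = 69.00 mm); After the difference (first − rest): starting from the 10.5×22.5 cube, the 4×17 cube at (6.5, -3.5) partially overlaps it — only the 54.00 mm² overlap (of its 68.00 mm²) is removed, clipping the outline; the r=11.5 cylinder at (10.5, 14.5) partially overlaps it — only the 121.85 mm² overlap (of its 343.60 mm²) is removed, clipping the outline — boundary = 52.18 mm; the cone at (10.5, 14) (r1=11.5→r2=5.5) has section circumradius 11.384 here — a regular 6-gon (perimeter = 2·6·11.384·sin(180°/6) = 68.30 mm); Subtracting the remaining from the first: starting from that combined region, the cone at (10.5, 14) partially overlaps it — only the 2.12 mm² overlap (of its 336.69 mm²) is removed, clipping the outline — boundary = 51.54 mm. So its perimeter = 51.54 mm. Layer 36 (z = 3.6): the cube (footprint 10.5×22.5) is included at this height (perimeter 66.00 mm); the cube at (6.5, -3.5) is present — its section is the full 4×17 rectangle (perimeter 42.00 mm); the cylinder at (10.5, 14.5) is not intersected at this z (z outside [-2, 3.5]); After the difference (first − rest): starting from the 10.5×22.5 cube, the 4×17 cube at (6.5, -3.5) partially overlaps it — only the 54.00 mm² overlap (of its 68.00 mm²) is removed, clipping the outline — boundary = 66.00 mm; the cone at (10.5, 14): at t=0.039 of its height the radius interpolates to r₁+(r₂−r₁)t = 11.268, giving a regular 6-gon of that circumradius (perimeter = 2·6·11.268·sin(180°/6) = 67.61 mm); Subtracting the remaining from the first: starting from the result so far, the cone at (10.5, 14) partially overlaps it — only the 119.33 mm² overlap (of its 329.86 mm²) is removed, clipping the outline — boundary = 54.37 mm. So its perimeter = 54.37 mm. Layer 36 is larger (54.37 vs 51.54 mm).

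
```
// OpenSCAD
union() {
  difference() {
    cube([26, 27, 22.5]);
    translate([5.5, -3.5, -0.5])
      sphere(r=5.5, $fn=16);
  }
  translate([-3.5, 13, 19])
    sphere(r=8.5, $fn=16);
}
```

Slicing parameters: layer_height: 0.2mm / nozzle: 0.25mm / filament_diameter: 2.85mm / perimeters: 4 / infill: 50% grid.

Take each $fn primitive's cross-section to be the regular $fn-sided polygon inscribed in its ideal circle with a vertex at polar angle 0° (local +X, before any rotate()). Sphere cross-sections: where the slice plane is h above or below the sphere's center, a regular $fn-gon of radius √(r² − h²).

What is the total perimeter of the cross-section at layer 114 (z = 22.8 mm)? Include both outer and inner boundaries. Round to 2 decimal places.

47.47 mm

At z = 22.8 mm: the cube does not reach this height (z outside [0, 22.5]); the sphere at (5.5, -3.5) is absent (|z−center|=23.300 > r=5.5); Taking the first minus the rest: the first operand is absent here, so nothing remains; the r=8.5 sphere at (-3.5, 13) slices to a regular 16-gon of circumradius 7.603 (√(r²−h²) with h=3.8 from center) (perimeter = 2·16·7.603·sin(180°/16) = 47.47 mm); Taking the union: only the r=8.5 sphere at (-3.5, 13) is present, so the union is just that shape — boundary = 47.47 mm. Overall, the cross-section is a single solid region. Total boundary length (outer) = 47.47 mm.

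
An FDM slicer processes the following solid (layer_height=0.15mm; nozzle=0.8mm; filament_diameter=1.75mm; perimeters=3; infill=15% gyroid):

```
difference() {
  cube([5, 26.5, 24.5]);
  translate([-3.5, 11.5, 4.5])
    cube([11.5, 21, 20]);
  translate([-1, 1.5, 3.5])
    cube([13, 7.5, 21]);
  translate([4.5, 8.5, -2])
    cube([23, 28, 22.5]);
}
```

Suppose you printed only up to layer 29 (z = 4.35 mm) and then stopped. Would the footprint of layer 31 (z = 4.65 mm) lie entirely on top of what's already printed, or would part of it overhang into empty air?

entirely on top

Compare the two slices. At z = 4.35: the cube is present — its section is the full 5×26.5 rectangle (area 132.50 mm²); the cube at (-3.5, 11.5) does not reach this height (z outside [4.5, 24.5]); the cube at (-1, 1.5) (footprint 13×7.5) is included at this height (area 97.50 mm²); the cube at (4.5, 8.5) is present — its section is the full 23×28 rectangle (area 644.00 mm²); Taking the first minus the rest: starting from the 5×26.5 cube (132.50 mm²), the 13×7.5 cube at (-1, 1.5) partially overlaps it — only the 37.50 mm² overlap (of its 97.50 mm²) is removed, clipping the outline; the 23×28 cube at (4.5, 8.5) partially overlaps it — only the 8.75 mm² overlap (of its 644.00 mm²) is removed, clipping the outline — area = 86.25 mm². At z = 4.65: the 5×26.5 cube contributes its full rectangle (area 132.50 mm²); the cube at (-3.5, 11.5) is present — its section is the full 11.5×21 rectangle (area 241.50 mm²); the cube at (-1, 1.5) (footprint 13×7.5) is included at this height (area 97.50 mm²); the 23×28 cube at (4.5, 8.5) contributes its full rectangle (area 644.00 mm²); After the difference (first − rest): starting from the 5×26.5 cube (132.50 mm²), the 11.5×21 cube at (-3.5, 11.5) partially overlaps it — only the 75.00 mm² overlap (of its 241.50 mm²) is removed, clipping the outline; the 13×7.5 cube at (-1, 1.5) partially overlaps it — only the 37.50 mm² overlap (of its 97.50 mm²) is removed, clipping the outline; the 23×28 cube at (4.5, 8.5) partially overlaps it — only the 1.25 mm² overlap (of its 644.00 mm²) is removed, clipping the outline — area = 18.75 mm². Checking containment: the cross-section at z = 4.65 is a subset of the cross-section at z = 4.35.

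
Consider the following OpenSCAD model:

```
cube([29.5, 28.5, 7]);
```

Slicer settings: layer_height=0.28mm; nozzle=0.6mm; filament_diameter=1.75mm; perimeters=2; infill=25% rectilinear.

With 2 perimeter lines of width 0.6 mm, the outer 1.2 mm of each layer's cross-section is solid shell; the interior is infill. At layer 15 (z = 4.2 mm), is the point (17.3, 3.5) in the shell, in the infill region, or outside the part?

infill

At z = 4.2 mm: the 29.5×28.5 cube contributes its full rectangle. Overall, the cross-section is a single solid region. The nearest boundary edge runs (0.00, 0.00)→(29.50, 0.00); distance from the point to it = 3.50 mm. The point is inside the cross-section and 3.50 mm from the nearest boundary — more than the 1.2 mm shell width (2 × 0.6), so it's in the infill interior.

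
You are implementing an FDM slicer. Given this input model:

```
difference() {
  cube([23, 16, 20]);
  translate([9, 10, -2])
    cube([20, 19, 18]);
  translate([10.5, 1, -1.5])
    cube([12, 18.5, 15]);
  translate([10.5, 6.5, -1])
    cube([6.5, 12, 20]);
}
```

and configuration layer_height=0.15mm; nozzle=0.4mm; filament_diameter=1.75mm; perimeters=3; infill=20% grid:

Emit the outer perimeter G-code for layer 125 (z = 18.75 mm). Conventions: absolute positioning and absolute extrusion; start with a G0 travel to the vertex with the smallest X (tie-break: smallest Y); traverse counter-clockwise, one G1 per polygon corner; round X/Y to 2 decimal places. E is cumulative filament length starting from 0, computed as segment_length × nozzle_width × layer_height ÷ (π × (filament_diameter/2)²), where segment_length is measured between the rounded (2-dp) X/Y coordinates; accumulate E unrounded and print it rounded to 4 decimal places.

G0 X0.00 Y0.00 Z18.75
G1 X23.00 Y0.00 E0.5737
G1 X23.00 Y16.00 E0.9729
G1 X17.00 Y16.00 E1.1225
G1 X17.00 Y6.50 E1.3595
G1 X10.50 Y6.50 E1.5217
G1 X10.50 Y16.00 E1.7586
G1 X0.00 Y16.00 E2.0206
G1 X0.00 Y0.00 E2.4197

At z = 18.75 mm: the cube is present — its section is the full 23×16 rectangle; the cube at (9, 10) does not reach this height (z outside [-2, 16]); the cube at (10.5, 1) does not reach this height (z outside [-1.5, 13.5]); the cube at (10.5, 6.5) is present — its section is the full 6.5×12 rectangle; Subtracting the remaining from the first: starting from the 23×16 cube, the 6.5×12 cube at (10.5, 6.5) partially overlaps it — only the 61.75 mm² overlap (of its 78.00 mm²) is removed, clipping the outline — 1 connected region. The outline is a single polygon with 8 vertices. Extrusion per mm of travel: 0.4 × 0.15 / (π × 0.875²) = 0.024945. Accumulating E over each segment gives final E = 2.4197.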